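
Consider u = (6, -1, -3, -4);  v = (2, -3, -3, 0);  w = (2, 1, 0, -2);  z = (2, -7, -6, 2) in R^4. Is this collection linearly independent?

linearly dependent

Place the vectors as rows of a 4×4 matrix and reduce to echelon form.
The reduction yields 2 nonzero rows, so the rank is 2.
Since rank 2 < 4, the set is linearly dependent.
Indeed u - v - 2w = 0.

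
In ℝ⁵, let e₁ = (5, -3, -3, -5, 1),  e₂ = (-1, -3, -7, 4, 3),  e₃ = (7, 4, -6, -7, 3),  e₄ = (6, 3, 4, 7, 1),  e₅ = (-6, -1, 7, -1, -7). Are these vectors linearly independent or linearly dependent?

linearly independent

Place the vectors as rows of a 5×5 matrix and reduce to echelon form.
The reduction yields 5 nonzero rows, so the rank is 5.
Since rank = 5 (the number of vectors), the set is linearly independent.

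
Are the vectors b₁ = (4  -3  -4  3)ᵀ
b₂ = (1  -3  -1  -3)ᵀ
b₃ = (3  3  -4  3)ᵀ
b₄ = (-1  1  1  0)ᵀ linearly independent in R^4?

The matrix [b₁|b₂|b₃|b₄] has determinant 3.
A nonzero determinant means the columns are linearly independent.

linearly independent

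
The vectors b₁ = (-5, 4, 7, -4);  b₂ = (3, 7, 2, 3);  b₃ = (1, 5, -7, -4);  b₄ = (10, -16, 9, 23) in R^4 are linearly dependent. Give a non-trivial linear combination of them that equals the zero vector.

Set up α₁b₁ + … + α₄b₄ = 0 and solve the homogeneous system.
The free variable yields coefficients (2, -1, 3, 1) (any nonzero multiple also works).

2b₁ - b₂ + 3b₃ + b₄ = 0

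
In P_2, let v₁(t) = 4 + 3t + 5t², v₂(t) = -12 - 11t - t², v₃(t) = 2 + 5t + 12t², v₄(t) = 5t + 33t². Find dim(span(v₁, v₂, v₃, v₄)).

3

Represent each element by its coordinate vector in ℝ³.
Form the matrix with v₁, v₂, v₃, v₄ as columns and reduce.
Exactly 3 pivots survive; hence the rank is 3.
(With 4 elements in a 3-dimensional space the rank is at most 3.)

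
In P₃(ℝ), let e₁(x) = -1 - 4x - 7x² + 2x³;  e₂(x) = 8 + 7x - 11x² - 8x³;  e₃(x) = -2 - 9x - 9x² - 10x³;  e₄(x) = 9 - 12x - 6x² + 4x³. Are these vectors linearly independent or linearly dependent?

Write each element as a coordinate vector in ℝ⁴ using {1, x, …, x³}.
The matrix [e₁|e₂|e₃|e₄] has determinant 22626.
A nonzero determinant means the columns are linearly independent.

linearly independent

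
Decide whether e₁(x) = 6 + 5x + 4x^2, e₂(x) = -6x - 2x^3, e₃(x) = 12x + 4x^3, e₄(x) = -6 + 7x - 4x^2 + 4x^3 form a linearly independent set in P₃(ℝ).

linearly dependent

Take coordinates with respect to the standard basis {1, x, …, x^3}.
One vector is a scalar multiple of another, so the set is dependent.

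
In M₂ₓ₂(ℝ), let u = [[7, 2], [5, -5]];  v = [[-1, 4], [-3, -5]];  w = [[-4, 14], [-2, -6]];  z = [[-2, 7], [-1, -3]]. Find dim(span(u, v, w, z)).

3

Represent each element by its coordinate vector in ℝ⁴.
Form the matrix with u, v, w, z as columns and reduce.
Reduction leaves 3 leading entries, giving rank 3.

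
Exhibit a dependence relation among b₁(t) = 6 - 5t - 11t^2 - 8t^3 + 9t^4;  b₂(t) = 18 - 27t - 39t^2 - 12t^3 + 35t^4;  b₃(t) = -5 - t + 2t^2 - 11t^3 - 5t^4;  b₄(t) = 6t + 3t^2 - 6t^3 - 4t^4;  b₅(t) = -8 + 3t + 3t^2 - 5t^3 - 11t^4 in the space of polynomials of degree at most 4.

3b₁ - b₂ - 2b₄ = 0

Write each element as a vector in ℝ⁵ using {1, t, …, t^4}.
Solve the homogeneous system with b₁, b₂, b₃, b₄, b₅ as columns by row-reducing the coefficient matrix.
The free variable yields coefficients (3, -1, 0, -2, 0) (any nonzero multiple also works).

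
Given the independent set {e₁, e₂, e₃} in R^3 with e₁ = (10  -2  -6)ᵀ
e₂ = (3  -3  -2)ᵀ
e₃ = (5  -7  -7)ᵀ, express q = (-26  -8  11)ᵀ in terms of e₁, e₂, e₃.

q = -4e₁ + 3e₂ + e₃

Write q = a₁e₁ + … + a₃e₃ and equate components.
The system has the unique solution (a₁, a₂, a₃) = (-4, 3, 1).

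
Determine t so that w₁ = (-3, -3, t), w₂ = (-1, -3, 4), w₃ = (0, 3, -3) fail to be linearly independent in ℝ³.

t = 6

The set is linearly dependent precisely when det[w₁; w₂; w₃] = 0.
Expanding, det = 18 - 3*t.
Setting this to zero gives t = 6.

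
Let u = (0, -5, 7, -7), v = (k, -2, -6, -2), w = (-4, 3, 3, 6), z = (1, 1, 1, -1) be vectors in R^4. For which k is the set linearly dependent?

Dependence holds iff the 4×4 matrix [u v w z] is singular.
Expanding, det = 276 - 108*k.
Solving 276 - 108*k = 0 yields k = 23/9.

k = 23/9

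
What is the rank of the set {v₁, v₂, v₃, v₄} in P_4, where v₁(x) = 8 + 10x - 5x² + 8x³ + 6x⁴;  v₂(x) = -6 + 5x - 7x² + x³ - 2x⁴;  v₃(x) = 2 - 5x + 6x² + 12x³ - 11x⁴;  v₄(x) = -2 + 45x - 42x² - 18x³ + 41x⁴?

rank 3

Represent each element by its coordinate vector in ℝ⁵.
Row-reduce the 4×5 matrix with these as rows.
Exactly 3 pivots survive; hence the rank is 3.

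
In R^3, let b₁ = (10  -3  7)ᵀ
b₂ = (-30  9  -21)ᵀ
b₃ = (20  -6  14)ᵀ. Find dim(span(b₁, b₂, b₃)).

Row-reduce the 3×3 matrix with these as rows.
The echelon form has 1 nonzero row, so the rank is 1.

dim = 1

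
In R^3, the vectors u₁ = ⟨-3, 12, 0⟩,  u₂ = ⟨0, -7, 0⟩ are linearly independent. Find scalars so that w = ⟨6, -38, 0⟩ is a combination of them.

w = -2u₁ + 2u₂

Solve the system with u₁, u₂ as columns and w as the right-hand side.
The system has the unique solution (a₁, a₂) = (-2, 2).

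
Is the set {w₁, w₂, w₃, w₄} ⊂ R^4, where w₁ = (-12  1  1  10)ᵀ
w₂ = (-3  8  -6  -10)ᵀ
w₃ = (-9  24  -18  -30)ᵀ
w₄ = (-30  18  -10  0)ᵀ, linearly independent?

linearly dependent

One vector is a scalar multiple of another, so the set is dependent.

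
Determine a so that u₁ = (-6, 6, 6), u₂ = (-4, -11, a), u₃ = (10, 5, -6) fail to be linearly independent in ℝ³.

a = 0

The vectors are dependent exactly when the determinant of the matrix with rows u₁, u₂, u₃ vanishes.
Cofactor expansion gives det = 90*a.
Setting this to zero gives a = 0.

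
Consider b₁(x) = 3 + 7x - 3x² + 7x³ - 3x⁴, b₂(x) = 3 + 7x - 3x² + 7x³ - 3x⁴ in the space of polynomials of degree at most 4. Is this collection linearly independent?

linearly dependent

Write each element as a coordinate vector in ℝ⁵ using {1, x, …, x⁴}.
Row-reduce the matrix whose columns are b₁, b₂.
The reduction yields 1 nonzero row, so the rank is 1.
Since rank 1 < 2, the set is linearly dependent.
Indeed b₁ - b₂ = 0.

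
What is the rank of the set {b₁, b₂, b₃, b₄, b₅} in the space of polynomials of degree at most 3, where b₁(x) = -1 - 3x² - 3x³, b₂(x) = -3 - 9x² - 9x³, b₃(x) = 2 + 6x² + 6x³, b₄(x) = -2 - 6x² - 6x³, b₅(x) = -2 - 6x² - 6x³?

Pass to coordinate vectors with respect to the basis {1, x, …, x³}.
Form the matrix with b₁, b₂, b₃, b₄, b₅ as columns and reduce.
Reduction leaves 1 leading entry, giving rank 1.
(With 5 elements in a 4-dimensional space the rank is at most 4.)

1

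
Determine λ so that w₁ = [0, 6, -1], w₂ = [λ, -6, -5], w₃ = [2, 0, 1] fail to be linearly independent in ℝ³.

λ = -12

The set is linearly dependent precisely when det[w₁; w₂; w₃] = 0.
The determinant works out to -6*λ - 72.
This vanishes exactly when λ = -12.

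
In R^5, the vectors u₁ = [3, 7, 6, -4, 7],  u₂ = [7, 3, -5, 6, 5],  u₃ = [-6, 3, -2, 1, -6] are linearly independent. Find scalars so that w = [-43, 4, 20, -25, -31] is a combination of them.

w = u₁ - 4u₂ + 3u₃

Set up the augmented matrix [u₁ | u₂ | u₃ | w] and row-reduce.
Row-reducing the augmented matrix gives the unique coefficients (c₁, c₂, c₃) = (1, -4, 3).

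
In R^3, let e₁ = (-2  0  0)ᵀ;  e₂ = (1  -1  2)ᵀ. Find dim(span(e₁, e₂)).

Put the 3×2 matrix [e₁|e₂] into echelon form.
Reduction leaves 2 leading entries, giving rank 2.

2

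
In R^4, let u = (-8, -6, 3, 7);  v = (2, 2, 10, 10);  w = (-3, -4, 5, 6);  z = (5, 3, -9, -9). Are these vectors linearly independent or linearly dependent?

linearly independent

The matrix [u|v|w|z] has determinant -556.
A nonzero determinant means the columns are linearly independent.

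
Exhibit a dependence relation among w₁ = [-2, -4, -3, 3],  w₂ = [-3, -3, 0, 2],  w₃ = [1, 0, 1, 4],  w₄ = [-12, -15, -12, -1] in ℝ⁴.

Write the vectors as columns of a matrix and find a nonzero vector in its null space.
The free variable yields coefficients (3, 1, -3, -1) (any nonzero multiple also works).

3w₁ + w₂ - 3w₃ - w₄ = 0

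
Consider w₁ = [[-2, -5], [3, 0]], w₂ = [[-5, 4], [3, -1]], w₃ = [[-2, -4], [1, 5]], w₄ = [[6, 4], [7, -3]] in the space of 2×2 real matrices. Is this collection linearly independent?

Take coordinates with respect to the standard basis {E₁₁, E₁₂, E₂₁, E₂₂}.
Form the 4×4 matrix with these as columns; its determinant is 1962.
A nonzero determinant means the columns are linearly independent.

linearly independent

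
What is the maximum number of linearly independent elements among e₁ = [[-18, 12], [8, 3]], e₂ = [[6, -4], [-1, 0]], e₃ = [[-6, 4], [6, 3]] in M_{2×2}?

Represent each element by its coordinate vector in ℝ⁴.
Row-reduce the 3×4 matrix with these as rows.
The echelon form has 2 nonzero rows, so the rank is 2.

2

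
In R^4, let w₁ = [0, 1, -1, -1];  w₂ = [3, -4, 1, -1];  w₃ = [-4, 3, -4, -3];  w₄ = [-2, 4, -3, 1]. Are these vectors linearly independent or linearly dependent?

linearly independent

Form the 4×4 matrix with these as columns; its determinant is 45.
A nonzero determinant means the columns are linearly independent.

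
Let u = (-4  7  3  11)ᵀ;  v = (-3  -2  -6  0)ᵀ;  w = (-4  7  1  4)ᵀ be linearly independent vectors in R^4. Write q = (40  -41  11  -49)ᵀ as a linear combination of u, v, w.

q = -3u - 4v - 4w

Write q = c₁u + … + c₃w and equate components.
Back-substitution yields (c₁, c₂, c₃) = (-3, -4, -4).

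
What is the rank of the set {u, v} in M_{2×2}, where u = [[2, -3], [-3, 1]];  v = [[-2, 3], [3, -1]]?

Pass to coordinate vectors with respect to the basis {E₁₁, E₁₂, E₂₁, E₂₂}.
Put the 4×2 matrix [u|v] into echelon form.
Reduction leaves 1 leading entry, giving rank 1.

rank 1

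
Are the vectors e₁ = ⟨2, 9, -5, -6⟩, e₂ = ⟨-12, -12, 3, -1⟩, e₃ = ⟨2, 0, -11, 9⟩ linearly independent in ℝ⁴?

linearly independent

Row-reduce the matrix whose columns are e₁, e₂, e₃.
The reduction yields 3 nonzero rows, so the rank is 3.
Since rank = 3 (the number of vectors), the set is linearly independent.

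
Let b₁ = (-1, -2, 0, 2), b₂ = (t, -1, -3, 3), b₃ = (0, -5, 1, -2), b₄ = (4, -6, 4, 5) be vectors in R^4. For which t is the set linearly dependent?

t = -53/9

Place the vectors as rows of a 4×4 matrix; dependence ⇔ determinant zero.
The determinant works out to 54*t + 318.
Solving 54*t + 318 = 0 yields t = -53/9.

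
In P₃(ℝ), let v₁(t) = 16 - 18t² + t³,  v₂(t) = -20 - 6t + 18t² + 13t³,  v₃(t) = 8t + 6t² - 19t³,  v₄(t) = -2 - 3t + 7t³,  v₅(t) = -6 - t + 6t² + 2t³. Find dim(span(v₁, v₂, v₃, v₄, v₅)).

Represent each element by its coordinate vector in ℝ⁴.
Row-reduce the 5×4 matrix with these as rows.
The echelon form has 2 nonzero rows, so the rank is 2.
(With 5 elements in a 4-dimensional space the rank is at most 4.)

2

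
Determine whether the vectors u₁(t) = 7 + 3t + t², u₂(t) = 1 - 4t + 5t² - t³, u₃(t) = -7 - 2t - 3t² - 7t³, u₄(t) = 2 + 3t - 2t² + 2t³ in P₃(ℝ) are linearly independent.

Write each element as a coordinate vector in ℝ⁴ using {1, t, …, t³}.
Form the 4×4 matrix with these as columns; its determinant is 28.
A nonzero determinant means the columns are linearly independent.

linearly independent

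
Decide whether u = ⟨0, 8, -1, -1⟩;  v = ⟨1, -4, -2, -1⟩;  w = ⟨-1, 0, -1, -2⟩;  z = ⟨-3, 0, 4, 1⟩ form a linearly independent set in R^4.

Form the 4×4 matrix with these as columns; its determinant is 0.
A zero determinant means the columns are linearly dependent.
Indeed u + 2v - w + z = 0.

linearly dependent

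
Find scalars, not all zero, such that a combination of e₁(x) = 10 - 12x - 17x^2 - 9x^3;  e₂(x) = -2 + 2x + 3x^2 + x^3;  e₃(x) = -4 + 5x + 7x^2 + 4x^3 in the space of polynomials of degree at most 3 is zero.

Write each element as a vector in ℝ⁴ using {1, x, …, x^3}.
Row-reduce the matrix with e₁, e₂, e₃ as columns; the null space gives the coefficients.
One solution (up to scaling) is (1, 1, 2).

e₁ + e₂ + 2e₃ = 0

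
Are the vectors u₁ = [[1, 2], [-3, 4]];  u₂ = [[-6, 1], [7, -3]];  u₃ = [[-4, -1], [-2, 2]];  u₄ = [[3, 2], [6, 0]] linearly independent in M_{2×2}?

Take coordinates with respect to the standard basis {E₁₁, E₁₂, E₂₁, E₂₂}.
Row-reduce the matrix whose columns are u₁, u₂, u₃, u₄.
The reduction yields 4 nonzero rows, so the rank is 4.
Since rank = 4 (the number of vectors), the set is linearly independent.

linearly independent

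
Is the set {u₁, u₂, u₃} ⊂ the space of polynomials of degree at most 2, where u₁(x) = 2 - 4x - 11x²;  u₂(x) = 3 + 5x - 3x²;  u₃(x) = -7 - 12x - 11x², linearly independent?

Take coordinates with respect to the standard basis {1, x, x²}.
Place the vectors as rows of a 3×3 matrix and reduce to echelon form.
The reduction yields 3 nonzero rows, so the rank is 3.
Since rank = 3 (the number of vectors), the set is linearly independent.

linearly independent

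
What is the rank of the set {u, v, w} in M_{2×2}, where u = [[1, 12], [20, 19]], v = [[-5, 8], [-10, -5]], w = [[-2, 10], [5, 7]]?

rank 2

Represent each element by its coordinate vector in ℝ⁴.
Put the 4×3 matrix [u|v|w] into echelon form.
Exactly 2 pivots survive; hence the rank is 2.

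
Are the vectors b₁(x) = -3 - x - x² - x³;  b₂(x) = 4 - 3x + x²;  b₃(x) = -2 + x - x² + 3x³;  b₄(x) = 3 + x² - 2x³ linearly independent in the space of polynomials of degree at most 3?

Take coordinates with respect to the standard basis {1, x, …, x³}.
Place the vectors as rows of a 4×4 matrix and reduce to echelon form.
The reduction yields 4 nonzero rows, so the rank is 4.
Since rank = 4 (the number of vectors), the set is linearly independent.

linearly independent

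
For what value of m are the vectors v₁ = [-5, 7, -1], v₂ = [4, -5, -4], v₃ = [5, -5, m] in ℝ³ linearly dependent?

m = -15

Dependence holds iff the 3×3 matrix [v₁ v₂ v₃] is singular.
The determinant works out to -3*m - 45.
Solving -3*m - 45 = 0 yields m = -15.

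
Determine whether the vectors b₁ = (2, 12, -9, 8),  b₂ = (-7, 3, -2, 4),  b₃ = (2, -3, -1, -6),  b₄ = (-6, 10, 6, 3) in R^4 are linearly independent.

linearly independent

Form the 4×4 matrix with these as columns; its determinant is 5601.
A nonzero determinant means the columns are linearly independent.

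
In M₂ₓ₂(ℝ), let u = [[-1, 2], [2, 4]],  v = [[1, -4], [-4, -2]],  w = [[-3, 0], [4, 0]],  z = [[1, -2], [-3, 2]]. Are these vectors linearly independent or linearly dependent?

Write each element as a coordinate vector in ℝ⁴ using {E₁₁, E₁₂, E₂₁, E₂₂}.
Form the 4×4 matrix with these as columns; its determinant is 12.
A nonzero determinant means the columns are linearly independent.

linearly independent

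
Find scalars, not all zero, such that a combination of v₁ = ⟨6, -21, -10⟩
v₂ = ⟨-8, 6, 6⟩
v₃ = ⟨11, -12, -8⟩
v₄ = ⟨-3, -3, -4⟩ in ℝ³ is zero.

Write the vectors as columns of a matrix and find a nonzero vector in its null space.
One solution (up to scaling) is (1, -3, -3, -1).

v₁ - 3v₂ - 3v₃ - v₄ = 0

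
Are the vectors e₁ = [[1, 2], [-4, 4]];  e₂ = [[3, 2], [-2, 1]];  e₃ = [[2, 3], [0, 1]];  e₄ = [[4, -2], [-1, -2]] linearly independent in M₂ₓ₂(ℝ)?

Write each element as a coordinate vector in ℝ⁴ using {E₁₁, E₁₂, E₂₁, E₂₂}.
Place the vectors as rows of a 4×4 matrix and reduce to echelon form.
The reduction yields 4 nonzero rows, so the rank is 4.
Since rank = 4 (the number of vectors), the set is linearly independent.

linearly independent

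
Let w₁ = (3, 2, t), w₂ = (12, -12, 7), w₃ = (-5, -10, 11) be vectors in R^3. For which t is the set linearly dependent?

Place the vectors as rows of a 3×3 matrix; dependence ⇔ determinant zero.
The determinant works out to -180*t - 520.
Solving -180*t - 520 = 0 yields t = -26/9.

t = -26/9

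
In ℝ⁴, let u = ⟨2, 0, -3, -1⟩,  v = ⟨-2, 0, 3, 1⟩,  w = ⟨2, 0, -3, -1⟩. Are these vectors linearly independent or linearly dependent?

linearly dependent

Place the vectors as rows of a 3×4 matrix and reduce to echelon form.
The reduction yields 1 nonzero row, so the rank is 1.
Since rank 1 < 3, the set is linearly dependent.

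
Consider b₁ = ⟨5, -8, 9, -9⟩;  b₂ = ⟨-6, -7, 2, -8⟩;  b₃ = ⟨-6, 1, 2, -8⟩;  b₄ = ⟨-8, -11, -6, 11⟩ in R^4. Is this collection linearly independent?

linearly independent

Place the vectors as rows of a 4×4 matrix and reduce to echelon form.
The reduction yields 4 nonzero rows, so the rank is 4.
Since rank = 4 (the number of vectors), the set is linearly independent.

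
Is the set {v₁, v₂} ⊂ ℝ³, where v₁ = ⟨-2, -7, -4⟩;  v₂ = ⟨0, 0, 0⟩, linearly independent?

linearly dependent

One of the vectors is the zero vector, so the set is linearly dependent.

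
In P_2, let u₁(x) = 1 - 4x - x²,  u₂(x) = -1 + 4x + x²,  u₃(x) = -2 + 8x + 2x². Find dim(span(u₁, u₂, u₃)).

1

Represent each element by its coordinate vector in ℝ³.
Put the 3×3 matrix [u₁|u₂|u₃] into echelon form.
There is 1 pivot column, so rank = 1.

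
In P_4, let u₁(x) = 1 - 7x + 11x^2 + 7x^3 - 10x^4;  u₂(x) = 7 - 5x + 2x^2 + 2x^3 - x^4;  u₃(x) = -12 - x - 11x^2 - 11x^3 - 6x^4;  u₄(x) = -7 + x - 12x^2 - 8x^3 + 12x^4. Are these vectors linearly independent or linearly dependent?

Take coordinates with respect to the standard basis {1, x, …, x^4}.
Place the vectors as rows of a 4×5 matrix and reduce to echelon form.
The reduction yields 4 nonzero rows, so the rank is 4.
Since rank = 4 (the number of vectors), the set is linearly independent.

linearly independent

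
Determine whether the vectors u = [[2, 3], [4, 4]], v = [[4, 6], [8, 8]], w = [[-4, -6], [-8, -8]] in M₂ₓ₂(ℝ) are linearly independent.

Write each element as a coordinate vector in ℝ⁴ using {E₁₁, E₁₂, E₂₁, E₂₂}.
Place the vectors as rows of a 3×4 matrix and reduce to echelon form.
The reduction yields 1 nonzero row, so the rank is 1.
Since rank 1 < 3, the set is linearly dependent.
Indeed 2u - v = 0.

linearly dependent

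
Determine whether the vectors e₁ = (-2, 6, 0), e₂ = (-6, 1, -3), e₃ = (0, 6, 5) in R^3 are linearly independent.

linearly independent

Place the vectors as rows of a 3×3 matrix and reduce to echelon form.
The reduction yields 3 nonzero rows, so the rank is 3.
Since rank = 3 (the number of vectors), the set is linearly independent.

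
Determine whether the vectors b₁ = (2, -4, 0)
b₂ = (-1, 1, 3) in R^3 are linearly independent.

linearly independent

Place the vectors as rows of a 2×3 matrix and reduce to echelon form.
The reduction yields 2 nonzero rows, so the rank is 2.
Since rank = 2 (the number of vectors), the set is linearly independent.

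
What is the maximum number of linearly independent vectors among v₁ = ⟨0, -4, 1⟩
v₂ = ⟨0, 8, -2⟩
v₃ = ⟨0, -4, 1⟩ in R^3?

1

Row-reduce the 3×3 matrix with these as rows.
The echelon form has 1 nonzero row, so the rank is 1.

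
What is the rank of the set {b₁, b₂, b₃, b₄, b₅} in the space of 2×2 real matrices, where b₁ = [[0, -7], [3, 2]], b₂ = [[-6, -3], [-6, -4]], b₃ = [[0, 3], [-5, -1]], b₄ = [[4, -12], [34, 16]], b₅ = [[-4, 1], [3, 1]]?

Represent each element by its coordinate vector in ℝ⁴.
Form the matrix with b₁, b₂, b₃, b₄, b₅ as columns and reduce.
The echelon form has 4 nonzero rows, so the rank is 4.
(With 5 elements in a 4-dimensional space the rank is at most 4.)

4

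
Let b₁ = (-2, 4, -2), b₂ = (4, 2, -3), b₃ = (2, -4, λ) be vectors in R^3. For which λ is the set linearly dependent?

λ = 2

Dependence holds iff the 3×3 matrix [b₁ b₂ b₃] is singular.
Expanding, det = 40 - 20*λ.
Solving 40 - 20*λ = 0 yields λ = 2.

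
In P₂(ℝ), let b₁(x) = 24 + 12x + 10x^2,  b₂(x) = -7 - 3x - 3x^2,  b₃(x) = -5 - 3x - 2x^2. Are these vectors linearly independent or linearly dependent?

Write each element as a coordinate vector in ℝ³ using {1, x, x^2}.
Form the 3×3 matrix with these as columns; its determinant is 0.
A zero determinant means the columns are linearly dependent.

linearly dependent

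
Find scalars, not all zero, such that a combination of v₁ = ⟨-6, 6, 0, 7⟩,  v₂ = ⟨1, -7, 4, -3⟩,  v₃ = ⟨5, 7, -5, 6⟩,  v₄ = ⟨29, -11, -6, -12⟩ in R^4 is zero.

Set up α₁v₁ + … + α₄v₄ = 0 and solve the homogeneous system.
A generator of the null space is (3, -1, -2, 1).

3v₁ - v₂ - 2v₃ + v₄ = 0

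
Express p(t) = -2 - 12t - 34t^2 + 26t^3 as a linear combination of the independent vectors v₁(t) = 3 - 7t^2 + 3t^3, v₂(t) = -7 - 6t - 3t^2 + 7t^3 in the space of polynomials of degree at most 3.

Work in coordinates with respect to the standard basis {1, t, …, t^3}.
Set up the augmented matrix [v₁ | v₂ | p] and row-reduce.
The system has the unique solution (c₁, c₂) = (4, 2).

p = 4v₁ + 2v₂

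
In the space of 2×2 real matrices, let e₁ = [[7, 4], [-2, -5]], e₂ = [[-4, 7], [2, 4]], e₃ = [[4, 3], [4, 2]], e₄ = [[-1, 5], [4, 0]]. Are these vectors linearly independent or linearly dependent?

Take coordinates with respect to the standard basis {E₁₁, E₁₂, E₂₁, E₂₂}.
Place the vectors as rows of a 4×4 matrix and reduce to echelon form.
The reduction yields 4 nonzero rows, so the rank is 4.
Since rank = 4 (the number of vectors), the set is linearly independent.

linearly independent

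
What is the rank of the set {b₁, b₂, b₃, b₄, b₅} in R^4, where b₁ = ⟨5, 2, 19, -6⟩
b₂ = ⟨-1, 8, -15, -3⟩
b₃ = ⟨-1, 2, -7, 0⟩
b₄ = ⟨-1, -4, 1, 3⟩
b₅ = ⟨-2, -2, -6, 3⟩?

Apply Gaussian elimination to the matrix whose rows are b₁, b₂, b₃, b₄, b₅.
There are 2 pivot columns, so rank = 2.
(With 5 elements in a 4-dimensional space the rank is at most 4.)

2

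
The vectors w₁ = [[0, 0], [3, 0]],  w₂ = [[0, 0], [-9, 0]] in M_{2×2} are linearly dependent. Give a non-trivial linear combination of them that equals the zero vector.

3w₁ + w₂ = 0

Write each element as a vector in ℝ⁴ using {E₁₁, E₁₂, E₂₁, E₂₂}.
Row-reduce the matrix with w₁, w₂ as columns; the null space gives the coefficients.
One solution (up to scaling) is (3, 1).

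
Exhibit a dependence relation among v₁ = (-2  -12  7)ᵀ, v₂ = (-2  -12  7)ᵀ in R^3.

Solve the homogeneous system with v₁, v₂ as columns by row-reducing the coefficient matrix.
The free variable yields coefficients (1, -1) (any nonzero multiple also works).

v₁ - v₂ = 0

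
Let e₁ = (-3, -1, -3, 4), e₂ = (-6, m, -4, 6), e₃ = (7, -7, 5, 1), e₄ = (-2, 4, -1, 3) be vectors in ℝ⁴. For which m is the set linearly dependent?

Dependence holds iff the 4×4 matrix [e₁ e₂ e₃ e₄] is singular.
The determinant works out to 33*m - 242.
Setting this to zero gives m = 22/3.

m = 22/3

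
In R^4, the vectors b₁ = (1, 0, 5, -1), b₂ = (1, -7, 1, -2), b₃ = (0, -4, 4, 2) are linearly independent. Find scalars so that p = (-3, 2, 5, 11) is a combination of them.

p = -b₁ - 2b₂ + 3b₃

Write p = c₁b₁ + … + c₃b₃ and equate components.
The system has the unique solution (c₁, c₂, c₃) = (-1, -2, 3).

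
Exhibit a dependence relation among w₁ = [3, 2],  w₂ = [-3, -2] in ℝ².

Row-reduce the matrix with w₁, w₂ as columns; the null space gives the coefficients.
One solution (up to scaling) is (1, 1).

w₁ + w₂ = 0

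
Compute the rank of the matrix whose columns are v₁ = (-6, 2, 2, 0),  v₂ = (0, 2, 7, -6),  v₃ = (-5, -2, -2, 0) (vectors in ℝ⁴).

rank 3

Apply Gaussian elimination to the matrix whose rows are v₁, v₂, v₃.
There are 3 pivot columns, so rank = 3.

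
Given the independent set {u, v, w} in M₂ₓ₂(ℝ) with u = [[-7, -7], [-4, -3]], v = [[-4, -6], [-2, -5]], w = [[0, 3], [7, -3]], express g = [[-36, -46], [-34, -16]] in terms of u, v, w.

g = 4u + 2v - 2w

Identify each element with its coordinate vector in ℝ⁴ via {E₁₁, E₁₂, E₂₁, E₂₂}.
Solve the system with u, v, w as columns and g as the right-hand side.
Back-substitution yields (a₁, a₂, a₃) = (4, 2, -2).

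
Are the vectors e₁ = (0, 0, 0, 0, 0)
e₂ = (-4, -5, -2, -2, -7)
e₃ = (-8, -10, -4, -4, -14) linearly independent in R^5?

One of the vectors is the zero vector, so the set is linearly dependent.

linearly dependent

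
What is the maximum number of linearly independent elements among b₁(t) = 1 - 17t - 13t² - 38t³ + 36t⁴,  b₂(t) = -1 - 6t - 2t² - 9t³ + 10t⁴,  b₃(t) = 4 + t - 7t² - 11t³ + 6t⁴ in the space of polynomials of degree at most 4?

Pass to coordinate vectors with respect to the basis {1, t, …, t⁴}.
Put the 5×3 matrix [b₁|b₂|b₃] into echelon form.
The echelon form has 2 nonzero rows, so the rank is 2.

2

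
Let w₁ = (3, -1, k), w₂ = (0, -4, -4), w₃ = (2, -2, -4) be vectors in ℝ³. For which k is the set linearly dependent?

Dependence holds iff the 3×3 matrix [w₁ w₂ w₃] is singular.
Expanding, det = 8*k + 32.
Setting this to zero gives k = -4.

k = -4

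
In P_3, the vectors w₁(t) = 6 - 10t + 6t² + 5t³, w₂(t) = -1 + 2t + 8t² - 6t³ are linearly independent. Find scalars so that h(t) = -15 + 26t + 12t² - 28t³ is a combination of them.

Work in coordinates with respect to the standard basis {1, t, …, t³}.
Write h = a₁w₁ + a₂w₂ and equate components.
The system has the unique solution (a₁, a₂) = (-2, 3).

h = -2w₁ + 3w₂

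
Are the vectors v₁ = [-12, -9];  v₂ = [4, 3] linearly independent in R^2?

The matrix [v₁|v₂] has determinant 0.
A zero determinant means the columns are linearly dependent.

linearly dependent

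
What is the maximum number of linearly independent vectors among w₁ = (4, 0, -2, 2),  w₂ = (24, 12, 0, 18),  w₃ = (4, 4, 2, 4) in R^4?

Row-reduce the 3×4 matrix with these as rows.
The echelon form has 2 nonzero rows, so the rank is 2.

2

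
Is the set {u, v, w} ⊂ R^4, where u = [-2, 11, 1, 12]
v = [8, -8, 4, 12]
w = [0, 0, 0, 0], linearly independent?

linearly dependent

One of the vectors is the zero vector, so the set is linearly dependent.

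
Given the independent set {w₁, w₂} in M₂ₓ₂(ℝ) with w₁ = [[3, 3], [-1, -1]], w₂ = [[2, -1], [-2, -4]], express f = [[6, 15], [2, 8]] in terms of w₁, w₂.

f = 4w₁ - 3w₂

Take coordinate vectors relative to {E₁₁, E₁₂, E₂₁, E₂₂}.
Set up the augmented matrix [w₁ | w₂ | f] and row-reduce.
Row-reducing the augmented matrix gives the unique coefficients (a₁, a₂) = (4, -3).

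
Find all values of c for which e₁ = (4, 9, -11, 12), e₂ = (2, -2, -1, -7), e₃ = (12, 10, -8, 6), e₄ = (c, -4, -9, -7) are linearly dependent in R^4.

c = -4

The set is linearly dependent precisely when det[e₁; e₂; e₃; e₄] = 0.
Expanding, det = -392*c - 1568.
Solving -392*c - 1568 = 0 yields c = -4.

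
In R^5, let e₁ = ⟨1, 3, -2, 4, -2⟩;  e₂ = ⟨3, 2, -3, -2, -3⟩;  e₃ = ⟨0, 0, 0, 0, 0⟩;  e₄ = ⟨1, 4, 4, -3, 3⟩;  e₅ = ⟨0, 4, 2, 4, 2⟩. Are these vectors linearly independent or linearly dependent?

linearly dependent

One of the vectors is the zero vector, so the set is linearly dependent.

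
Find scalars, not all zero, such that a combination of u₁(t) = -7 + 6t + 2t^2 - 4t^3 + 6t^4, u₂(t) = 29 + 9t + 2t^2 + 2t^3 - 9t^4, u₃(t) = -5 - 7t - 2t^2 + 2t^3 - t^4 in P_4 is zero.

2u₁ + u₂ + 3u₃ = 0

Write each element as a vector in ℝ⁵ using {1, t, …, t^4}.
Set up α₁u₁ + … + α₃u₃ = 0 and solve the homogeneous system.
A generator of the null space is (2, 1, 3).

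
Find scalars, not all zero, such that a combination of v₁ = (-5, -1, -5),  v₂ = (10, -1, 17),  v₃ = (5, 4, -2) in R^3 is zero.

Set up α₁v₁ + … + α₃v₃ = 0 and solve the homogeneous system.
One solution (up to scaling) is (3, 1, 1).

3v₁ + v₂ + v₃ = 0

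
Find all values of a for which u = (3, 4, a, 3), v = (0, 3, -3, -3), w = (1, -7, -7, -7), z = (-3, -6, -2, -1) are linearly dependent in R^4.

a = 4

The vectors are dependent exactly when the determinant of the matrix with rows u, v, w, z vanishes.
Expanding, det = 147*a - 588.
Solving 147*a - 588 = 0 yields a = 4.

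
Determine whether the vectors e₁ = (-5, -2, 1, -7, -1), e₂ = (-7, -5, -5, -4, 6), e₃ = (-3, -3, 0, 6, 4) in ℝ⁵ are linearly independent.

Place the vectors as rows of a 3×5 matrix and reduce to echelon form.
The reduction yields 3 nonzero rows, so the rank is 3.
Since rank = 3 (the number of vectors), the set is linearly independent.

linearly independent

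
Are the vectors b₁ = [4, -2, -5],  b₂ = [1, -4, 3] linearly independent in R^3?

Row-reduce the matrix whose columns are b₁, b₂.
The reduction yields 2 nonzero rows, so the rank is 2.
Since rank = 2 (the number of vectors), the set is linearly independent.

linearly independent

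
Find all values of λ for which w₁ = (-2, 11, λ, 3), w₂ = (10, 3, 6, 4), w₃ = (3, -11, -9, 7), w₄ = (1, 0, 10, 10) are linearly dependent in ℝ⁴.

λ = 19

Place the vectors as rows of a 4×4 matrix; dependence ⇔ determinant zero.
The determinant works out to 21375 - 1125*λ.
This vanishes exactly when λ = 19.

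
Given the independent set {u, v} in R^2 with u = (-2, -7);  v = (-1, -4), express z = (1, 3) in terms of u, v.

Solve the system with u, v as columns and z as the right-hand side.
Back-substitution yields (a₁, a₂) = (-1, 1).

z = -u + v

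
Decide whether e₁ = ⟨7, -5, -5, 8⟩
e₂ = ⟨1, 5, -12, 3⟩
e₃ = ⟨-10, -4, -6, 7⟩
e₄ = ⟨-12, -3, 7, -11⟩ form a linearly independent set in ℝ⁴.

linearly independent

Form the 4×4 matrix with these as columns; its determinant is 12439.
A nonzero determinant means the columns are linearly independent.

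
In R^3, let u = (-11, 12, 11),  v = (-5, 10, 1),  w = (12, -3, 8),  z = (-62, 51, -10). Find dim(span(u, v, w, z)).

dim = 3

Apply Gaussian elimination to the matrix whose rows are u, v, w, z.
Exactly 3 pivots survive; hence the rank is 3.
(With 4 elements in a 3-dimensional space the rank is at most 3.)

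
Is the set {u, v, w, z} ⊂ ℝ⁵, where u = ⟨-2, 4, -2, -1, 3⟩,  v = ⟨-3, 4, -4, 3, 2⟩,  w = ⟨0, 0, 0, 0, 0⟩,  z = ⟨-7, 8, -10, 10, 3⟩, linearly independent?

linearly dependent

One of the vectors is the zero vector, so the set is linearly dependent.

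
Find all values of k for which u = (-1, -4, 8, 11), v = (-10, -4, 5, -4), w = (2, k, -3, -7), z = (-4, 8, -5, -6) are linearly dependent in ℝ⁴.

The vectors are dependent exactly when the determinant of the matrix with rows u, v, w, z vanishes.
The determinant works out to -468*k - 1404.
This vanishes exactly when k = -3.

k = -3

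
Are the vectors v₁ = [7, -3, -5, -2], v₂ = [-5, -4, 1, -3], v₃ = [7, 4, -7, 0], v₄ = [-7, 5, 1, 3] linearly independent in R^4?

The matrix [v₁|v₂|v₃|v₄] has determinant 540.
A nonzero determinant means the columns are linearly independent.

linearly independent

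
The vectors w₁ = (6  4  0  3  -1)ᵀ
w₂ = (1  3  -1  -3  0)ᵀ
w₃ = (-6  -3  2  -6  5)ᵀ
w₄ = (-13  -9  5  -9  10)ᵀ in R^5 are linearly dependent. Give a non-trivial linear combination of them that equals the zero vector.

Set up α₁w₁ + … + α₄w₄ = 0 and solve the homogeneous system.
A generator of the null space is (0, 1, -2, 1).

w₂ - 2w₃ + w₄ = 0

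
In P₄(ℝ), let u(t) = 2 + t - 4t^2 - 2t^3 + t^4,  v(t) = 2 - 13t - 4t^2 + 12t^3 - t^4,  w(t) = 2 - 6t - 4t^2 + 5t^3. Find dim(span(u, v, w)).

dim = 2

Use coordinates relative to {1, t, …, t^4}.
Apply Gaussian elimination to the matrix whose rows are u, v, w.
Exactly 2 pivots survive; hence the rank is 2.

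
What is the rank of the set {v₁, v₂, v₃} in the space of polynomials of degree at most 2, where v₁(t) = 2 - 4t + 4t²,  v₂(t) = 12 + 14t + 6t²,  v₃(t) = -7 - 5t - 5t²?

Use coordinates relative to {1, t, t²}.
Apply Gaussian elimination to the matrix whose rows are v₁, v₂, v₃.
There are 2 pivot columns, so rank = 2.

rank 2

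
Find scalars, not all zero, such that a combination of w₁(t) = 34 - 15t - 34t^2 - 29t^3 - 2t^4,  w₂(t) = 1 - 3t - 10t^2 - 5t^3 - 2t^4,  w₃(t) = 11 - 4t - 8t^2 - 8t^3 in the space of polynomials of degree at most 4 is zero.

Pass to coordinate vectors relative to the basis {1, t, …, t^4}.
Write the vectors as columns of a matrix and find a nonzero vector in its null space.
One solution (up to scaling) is (1, -1, -3).

w₁ - w₂ - 3w₃ = 0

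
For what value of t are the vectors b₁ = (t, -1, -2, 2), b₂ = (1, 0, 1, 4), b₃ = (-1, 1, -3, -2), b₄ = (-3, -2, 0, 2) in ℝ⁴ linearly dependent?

t = -34/11

Dependence holds iff the 4×4 matrix [b₁ b₂ b₃ b₄] is singular.
Cofactor expansion gives det = -22*t - 68.
Setting this to zero gives t = -34/11.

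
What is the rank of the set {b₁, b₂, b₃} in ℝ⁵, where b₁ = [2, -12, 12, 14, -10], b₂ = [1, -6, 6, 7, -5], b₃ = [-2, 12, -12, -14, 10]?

1

Form the matrix with b₁, b₂, b₃ as columns and reduce.
The echelon form has 1 nonzero row, so the rank is 1.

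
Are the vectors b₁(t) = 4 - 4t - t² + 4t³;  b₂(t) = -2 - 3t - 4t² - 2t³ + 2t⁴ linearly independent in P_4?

linearly independent

Write each element as a coordinate vector in ℝ⁵ using {1, t, …, t⁴}.
Row-reduce the matrix whose columns are b₁, b₂.
The reduction yields 2 nonzero rows, so the rank is 2.
Since rank = 2 (the number of vectors), the set is linearly independent.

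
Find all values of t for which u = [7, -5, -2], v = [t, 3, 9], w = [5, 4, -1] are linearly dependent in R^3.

The set is linearly dependent precisely when det[u; v; w] = 0.
Cofactor expansion gives det = -13*t - 468.
Setting this to zero gives t = -36.

t = -36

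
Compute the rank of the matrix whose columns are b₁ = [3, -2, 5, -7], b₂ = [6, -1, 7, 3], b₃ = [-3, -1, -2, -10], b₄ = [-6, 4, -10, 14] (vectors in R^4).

Form the matrix with b₁, b₂, b₃, b₄ as columns and reduce.
There are 2 pivot columns, so rank = 2.

rank 2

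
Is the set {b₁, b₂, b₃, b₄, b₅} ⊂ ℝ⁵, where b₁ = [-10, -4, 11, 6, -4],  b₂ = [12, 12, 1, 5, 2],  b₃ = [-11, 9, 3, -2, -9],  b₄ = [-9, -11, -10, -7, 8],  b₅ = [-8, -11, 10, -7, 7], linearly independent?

linearly independent

The matrix [b₁|b₂|b₃|b₄|b₅] has determinant 383101.
A nonzero determinant means the columns are linearly independent.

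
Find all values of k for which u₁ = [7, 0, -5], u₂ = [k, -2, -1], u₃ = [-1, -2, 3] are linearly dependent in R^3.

k = 23/5

Dependence holds iff the 3×3 matrix [u₁ u₂ u₃] is singular.
The determinant works out to 10*k - 46.
Solving 10*k - 46 = 0 yields k = 23/5.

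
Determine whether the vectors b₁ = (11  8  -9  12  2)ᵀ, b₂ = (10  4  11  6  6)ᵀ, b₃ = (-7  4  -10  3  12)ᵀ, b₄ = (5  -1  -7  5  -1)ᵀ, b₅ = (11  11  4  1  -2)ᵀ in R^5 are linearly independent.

linearly independent

The matrix [b₁|b₂|b₃|b₄|b₅] has determinant -100475.
A nonzero determinant means the columns are linearly independent.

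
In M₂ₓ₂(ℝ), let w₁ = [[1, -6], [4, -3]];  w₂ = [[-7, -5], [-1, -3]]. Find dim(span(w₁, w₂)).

Pass to coordinate vectors with respect to the basis {E₁₁, E₁₂, E₂₁, E₂₂}.
Row-reduce the 2×4 matrix with these as rows.
Reduction leaves 2 leading entries, giving rank 2.

dim = 2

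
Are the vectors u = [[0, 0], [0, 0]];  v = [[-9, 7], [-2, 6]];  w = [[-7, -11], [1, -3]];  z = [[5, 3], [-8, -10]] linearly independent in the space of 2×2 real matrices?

Write each element as a coordinate vector in ℝ⁴ using {E₁₁, E₁₂, E₂₁, E₂₂}.
One of the vectors is the zero vector, so the set is linearly dependent.

linearly dependent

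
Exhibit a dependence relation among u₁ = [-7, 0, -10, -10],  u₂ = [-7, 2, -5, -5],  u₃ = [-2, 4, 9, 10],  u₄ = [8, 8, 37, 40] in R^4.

2u₂ - 3u₃ + u₄ = 0

Row-reduce the matrix with u₁, u₂, u₃, u₄ as columns; the null space gives the coefficients.
One solution (up to scaling) is (0, 2, -3, 1).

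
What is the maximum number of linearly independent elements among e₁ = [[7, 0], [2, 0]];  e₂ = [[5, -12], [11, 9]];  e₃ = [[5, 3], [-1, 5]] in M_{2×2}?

3

Pass to coordinate vectors with respect to the basis {E₁₁, E₁₂, E₂₁, E₂₂}.
Form the matrix with e₁, e₂, e₃ as columns and reduce.
Reduction leaves 3 leading entries, giving rank 3.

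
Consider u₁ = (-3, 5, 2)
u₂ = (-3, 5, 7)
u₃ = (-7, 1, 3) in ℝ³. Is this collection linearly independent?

linearly independent

Row-reduce the matrix whose columns are u₁, u₂, u₃.
The reduction yields 3 nonzero rows, so the rank is 3.
Since rank = 3 (the number of vectors), the set is linearly independent.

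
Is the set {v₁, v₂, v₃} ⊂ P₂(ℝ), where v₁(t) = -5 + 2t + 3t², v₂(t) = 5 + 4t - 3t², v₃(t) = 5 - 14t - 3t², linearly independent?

linearly dependent

Write each element as a coordinate vector in ℝ³ using {1, t, t²}.
Row-reduce the matrix whose columns are v₁, v₂, v₃.
The reduction yields 2 nonzero rows, so the rank is 2.
Since rank 2 < 3, the set is linearly dependent.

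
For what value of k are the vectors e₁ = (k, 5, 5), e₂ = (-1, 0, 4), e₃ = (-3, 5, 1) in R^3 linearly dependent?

k = -4

The set is linearly dependent precisely when det[e₁; e₂; e₃] = 0.
Expanding, det = -20*k - 80.
Setting this to zero gives k = -4.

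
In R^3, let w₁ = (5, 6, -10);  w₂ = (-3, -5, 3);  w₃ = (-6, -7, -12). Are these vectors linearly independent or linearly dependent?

Row-reduce the matrix whose columns are w₁, w₂, w₃.
The reduction yields 3 nonzero rows, so the rank is 3.
Since rank = 3 (the number of vectors), the set is linearly independent.

linearly independent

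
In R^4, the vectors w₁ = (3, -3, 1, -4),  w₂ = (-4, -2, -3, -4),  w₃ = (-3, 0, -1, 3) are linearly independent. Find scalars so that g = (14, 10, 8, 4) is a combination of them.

Since w₁, w₂, w₃ are independent, the coefficients expressing g are uniquely determined by a linear system.
Row-reducing the augmented matrix gives the unique coefficients (c₁, c₂, c₃) = (-2, -2, -4).

g = -2w₁ - 2w₂ - 4w₃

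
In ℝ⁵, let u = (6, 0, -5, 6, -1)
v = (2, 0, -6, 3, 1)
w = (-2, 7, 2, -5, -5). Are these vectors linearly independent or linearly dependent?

Row-reduce the matrix whose columns are u, v, w.
The reduction yields 3 nonzero rows, so the rank is 3.
Since rank = 3 (the number of vectors), the set is linearly independent.

linearly independent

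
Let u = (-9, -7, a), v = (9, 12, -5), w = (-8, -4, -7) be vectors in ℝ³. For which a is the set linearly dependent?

The vectors are dependent exactly when the determinant of the matrix with rows u, v, w vanishes.
Cofactor expansion gives det = 60*a + 215.
Setting this to zero gives a = -43/12.

a = -43/12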